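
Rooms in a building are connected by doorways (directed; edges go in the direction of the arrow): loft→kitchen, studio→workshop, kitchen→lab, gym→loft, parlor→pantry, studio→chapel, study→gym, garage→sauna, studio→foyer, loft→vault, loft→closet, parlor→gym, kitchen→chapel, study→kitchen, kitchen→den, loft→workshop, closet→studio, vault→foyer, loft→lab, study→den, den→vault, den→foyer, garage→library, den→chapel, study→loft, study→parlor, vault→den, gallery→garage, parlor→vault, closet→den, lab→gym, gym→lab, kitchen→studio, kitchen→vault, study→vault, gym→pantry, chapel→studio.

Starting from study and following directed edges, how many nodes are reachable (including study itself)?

BFS from study visits: study, den, gym, kitchen, loft, parlor, vault, chapel, foyer, lab, pantry, studio, closet, workshop
Reachable nodes: 14 of 18 total.

14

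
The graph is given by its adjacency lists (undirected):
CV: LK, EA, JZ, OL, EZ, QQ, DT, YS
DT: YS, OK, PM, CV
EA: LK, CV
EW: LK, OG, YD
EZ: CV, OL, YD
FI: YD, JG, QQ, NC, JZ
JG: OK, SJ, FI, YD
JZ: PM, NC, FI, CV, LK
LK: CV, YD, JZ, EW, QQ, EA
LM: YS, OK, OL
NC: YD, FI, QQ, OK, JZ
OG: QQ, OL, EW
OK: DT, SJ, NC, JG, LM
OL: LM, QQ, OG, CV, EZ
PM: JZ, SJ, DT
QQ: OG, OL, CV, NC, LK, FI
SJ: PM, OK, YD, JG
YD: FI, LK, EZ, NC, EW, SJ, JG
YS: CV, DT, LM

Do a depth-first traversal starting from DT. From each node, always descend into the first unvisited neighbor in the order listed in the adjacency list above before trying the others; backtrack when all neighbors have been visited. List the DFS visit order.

Visit DT
DT → YS
YS → CV
CV → LK
LK → YD
YD → FI
FI → JG
JG → OK
OK → SJ
SJ → PM
PM → JZ
JZ → NC
NC → QQ
QQ → OG
OG → OL
OL → LM
OL → EZ
OG → EW
LK → EA

DT, YS, CV, LK, YD, FI, JG, OK, SJ, PM, JZ, NC, QQ, OG, OL, LM, EZ, EW, EA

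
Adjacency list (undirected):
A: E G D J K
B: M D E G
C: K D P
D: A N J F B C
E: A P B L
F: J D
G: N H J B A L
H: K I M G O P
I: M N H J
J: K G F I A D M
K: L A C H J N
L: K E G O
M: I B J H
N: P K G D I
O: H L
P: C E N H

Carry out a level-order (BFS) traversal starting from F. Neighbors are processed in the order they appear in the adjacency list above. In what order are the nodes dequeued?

Visit F; enqueue J, D → queue [J, D]
Visit J; enqueue K, G, I, A, M → queue [D, K, G, I, A, M]
Visit D; enqueue N, B, C → queue [K, G, I, A, M, N, B, C]
Visit K; enqueue L, H → queue [G, I, A, M, N, B, C, L, H]
Visit G → queue [I, A, M, N, B, C, L, H]
Visit I → queue [A, M, N, B, C, L, H]
Visit A; enqueue E → queue [M, N, B, C, L, H, E]
Visit M → queue [N, B, C, L, H, E]
Visit N; enqueue P → queue [B, C, L, H, E, P]
Visit B → queue [C, L, H, E, P]
Visit C → queue [L, H, E, P]
Visit L; enqueue O → queue [H, E, P, O]
Visit H → queue [E, P, O]
Visit E → queue [P, O]
Visit P → queue [O]
Visit O → queue []

F, J, D, K, G, I, A, M, N, B, C, L, H, E, P, O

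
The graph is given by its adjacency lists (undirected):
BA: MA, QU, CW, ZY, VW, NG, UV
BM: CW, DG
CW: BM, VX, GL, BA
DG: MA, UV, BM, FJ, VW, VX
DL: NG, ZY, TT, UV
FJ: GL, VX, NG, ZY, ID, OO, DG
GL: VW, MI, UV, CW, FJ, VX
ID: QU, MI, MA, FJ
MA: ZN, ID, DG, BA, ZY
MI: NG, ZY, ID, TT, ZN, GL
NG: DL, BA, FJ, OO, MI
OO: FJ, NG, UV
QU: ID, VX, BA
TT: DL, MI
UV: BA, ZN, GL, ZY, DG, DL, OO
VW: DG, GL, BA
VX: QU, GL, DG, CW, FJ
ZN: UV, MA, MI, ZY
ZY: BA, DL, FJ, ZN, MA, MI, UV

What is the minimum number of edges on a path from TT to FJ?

3

Level 0: TT
Level 1: DL, MI
Level 2: GL, ID, NG, UV, ZN, ZY
Level 3: BA, CW, DG, FJ, MA, OO, QU, VW, VX
Level 4: BM
FJ first appears at level 3.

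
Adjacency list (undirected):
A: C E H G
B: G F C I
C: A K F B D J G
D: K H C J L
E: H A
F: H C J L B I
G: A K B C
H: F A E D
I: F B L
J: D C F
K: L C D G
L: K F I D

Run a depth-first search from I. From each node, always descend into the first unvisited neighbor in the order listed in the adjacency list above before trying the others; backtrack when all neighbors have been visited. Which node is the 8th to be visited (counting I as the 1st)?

D

Visit I
I → F
F → H
H → A
A → C
C → K
K → L
L → D
D → J
K → G
G → B
A → E

Visit order: I, F, H, A, C, K, L, D, J, G, B, E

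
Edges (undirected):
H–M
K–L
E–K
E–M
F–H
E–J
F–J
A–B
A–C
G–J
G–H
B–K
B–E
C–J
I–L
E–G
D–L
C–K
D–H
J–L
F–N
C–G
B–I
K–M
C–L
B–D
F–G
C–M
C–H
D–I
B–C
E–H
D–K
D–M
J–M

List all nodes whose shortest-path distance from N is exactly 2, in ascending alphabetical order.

G, H, J

Level 0: N
Level 1: F
Level 2: G, H, J
Level 3: C, D, E, L, M
Level 4: A, B, I, K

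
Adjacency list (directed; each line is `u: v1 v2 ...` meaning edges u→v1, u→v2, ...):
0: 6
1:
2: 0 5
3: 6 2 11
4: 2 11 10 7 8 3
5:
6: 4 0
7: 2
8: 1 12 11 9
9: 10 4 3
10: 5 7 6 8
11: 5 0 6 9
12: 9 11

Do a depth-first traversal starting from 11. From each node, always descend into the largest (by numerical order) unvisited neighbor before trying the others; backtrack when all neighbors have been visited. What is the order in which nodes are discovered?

11 -> 9 -> 10 -> 8 -> 12 -> 1 -> 7 -> 2 -> 5 -> 0 -> 6 -> 4 -> 3

Visit 11
11 → 9
9 → 10
10 → 8
8 → 12
8 → 1
10 → 7
7 → 2
2 → 5
2 → 0
0 → 6
6 → 4
4 → 3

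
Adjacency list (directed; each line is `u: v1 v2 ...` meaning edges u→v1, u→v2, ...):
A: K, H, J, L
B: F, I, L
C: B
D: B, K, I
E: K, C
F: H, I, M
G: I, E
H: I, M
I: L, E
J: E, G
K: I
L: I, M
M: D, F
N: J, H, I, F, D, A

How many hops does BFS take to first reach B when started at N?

Level 0: N
Level 1: A, D, F, H, I, J
Level 2: B, E, G, K, L, M
Level 3: C
B first appears at level 2.

2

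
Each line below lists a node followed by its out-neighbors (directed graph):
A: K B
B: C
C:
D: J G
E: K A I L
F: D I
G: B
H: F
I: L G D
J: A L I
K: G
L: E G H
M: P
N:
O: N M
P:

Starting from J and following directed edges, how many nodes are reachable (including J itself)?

BFS from J visits: J, A, I, L, B, K, D, G, E, H, C, F
Reachable nodes: 12 of 16 total.

12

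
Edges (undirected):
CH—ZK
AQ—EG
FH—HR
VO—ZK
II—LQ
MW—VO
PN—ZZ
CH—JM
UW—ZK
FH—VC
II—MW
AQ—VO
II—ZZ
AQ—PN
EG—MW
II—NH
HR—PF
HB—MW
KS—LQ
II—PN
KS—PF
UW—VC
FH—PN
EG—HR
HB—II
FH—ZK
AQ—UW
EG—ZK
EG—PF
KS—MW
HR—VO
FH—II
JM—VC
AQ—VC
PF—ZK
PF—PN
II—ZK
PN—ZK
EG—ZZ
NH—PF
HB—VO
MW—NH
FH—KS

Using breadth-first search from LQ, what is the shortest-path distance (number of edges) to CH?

3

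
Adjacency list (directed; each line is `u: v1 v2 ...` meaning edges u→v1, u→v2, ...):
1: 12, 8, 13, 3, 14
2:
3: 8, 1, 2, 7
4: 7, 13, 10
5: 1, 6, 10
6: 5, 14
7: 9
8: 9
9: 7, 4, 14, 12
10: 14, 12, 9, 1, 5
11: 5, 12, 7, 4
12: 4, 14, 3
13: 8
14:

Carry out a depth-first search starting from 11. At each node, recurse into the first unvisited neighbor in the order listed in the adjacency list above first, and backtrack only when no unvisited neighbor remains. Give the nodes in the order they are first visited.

Visit 11
11 → 5
5 → 1
1 → 12
12 → 4
4 → 7
7 → 9
9 → 14
4 → 13
13 → 8
4 → 10
12 → 3
3 → 2
5 → 6

11 5 1 12 4 7 9 14 13 8 10 3 2 6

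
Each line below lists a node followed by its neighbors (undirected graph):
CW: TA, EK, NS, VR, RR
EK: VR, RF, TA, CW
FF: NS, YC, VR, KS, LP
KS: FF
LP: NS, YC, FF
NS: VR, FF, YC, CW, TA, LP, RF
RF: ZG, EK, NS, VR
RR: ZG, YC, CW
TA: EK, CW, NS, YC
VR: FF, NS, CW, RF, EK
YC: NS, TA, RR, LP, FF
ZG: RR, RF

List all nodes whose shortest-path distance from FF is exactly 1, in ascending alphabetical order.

Level 0: FF
Level 1: KS, LP, NS, VR, YC
Level 2: CW, EK, RF, RR, TA
Level 3: ZG

KS, LP, NS, VR, YC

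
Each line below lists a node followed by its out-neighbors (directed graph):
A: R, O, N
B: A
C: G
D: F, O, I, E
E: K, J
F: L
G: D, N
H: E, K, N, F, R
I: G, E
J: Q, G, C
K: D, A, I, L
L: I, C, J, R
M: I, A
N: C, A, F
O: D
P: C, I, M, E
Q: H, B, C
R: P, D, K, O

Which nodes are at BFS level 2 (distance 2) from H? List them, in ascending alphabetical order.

A, C, D, I, J, L, O, P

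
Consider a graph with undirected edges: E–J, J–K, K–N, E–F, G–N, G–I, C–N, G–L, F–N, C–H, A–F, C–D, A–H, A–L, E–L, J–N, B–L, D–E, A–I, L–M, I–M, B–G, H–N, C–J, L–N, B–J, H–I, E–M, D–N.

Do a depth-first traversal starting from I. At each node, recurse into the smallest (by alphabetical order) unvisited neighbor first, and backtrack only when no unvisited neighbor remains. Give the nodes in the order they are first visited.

Visit I
I → A
A → F
F → E
E → D
D → C
C → H
H → N
N → G
G → B
B → J
J → K
B → L
L → M

I, A, F, E, D, C, H, N, G, B, J, K, L, M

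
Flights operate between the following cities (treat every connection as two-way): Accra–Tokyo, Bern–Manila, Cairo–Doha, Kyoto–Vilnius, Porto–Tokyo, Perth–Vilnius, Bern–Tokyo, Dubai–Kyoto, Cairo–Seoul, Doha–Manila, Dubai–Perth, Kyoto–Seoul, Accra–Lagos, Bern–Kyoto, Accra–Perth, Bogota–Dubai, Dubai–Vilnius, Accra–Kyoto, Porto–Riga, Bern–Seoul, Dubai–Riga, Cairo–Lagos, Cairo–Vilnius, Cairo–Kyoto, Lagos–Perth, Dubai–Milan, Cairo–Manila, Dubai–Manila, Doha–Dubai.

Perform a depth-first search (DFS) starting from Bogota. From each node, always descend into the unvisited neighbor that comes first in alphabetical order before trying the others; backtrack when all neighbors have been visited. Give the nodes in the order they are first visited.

Visit Bogota
Bogota → Dubai
Dubai → Doha
Doha → Cairo
Cairo → Kyoto
Kyoto → Accra
Accra → Lagos
Lagos → Perth
Perth → Vilnius
Accra → Tokyo
Tokyo → Bern
Bern → Manila
Bern → Seoul
Tokyo → Porto
Porto → Riga
Dubai → Milan

Bogota, Dubai, Doha, Cairo, Kyoto, Accra, Lagos, Perth, Vilnius, Tokyo, Bern, Manila, Seoul, Porto, Riga, Milan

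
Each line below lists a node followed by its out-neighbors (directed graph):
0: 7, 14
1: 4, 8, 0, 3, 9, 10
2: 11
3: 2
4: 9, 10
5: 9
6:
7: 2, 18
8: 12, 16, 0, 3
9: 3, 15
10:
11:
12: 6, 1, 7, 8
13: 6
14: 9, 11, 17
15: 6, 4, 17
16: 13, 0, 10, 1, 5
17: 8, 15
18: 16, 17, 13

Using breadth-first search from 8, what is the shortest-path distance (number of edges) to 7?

2

Level 0: 8
Level 1: 0, 3, 12, 16
Level 2: 1, 2, 5, 6, 7, 10, 13, 14
Level 3: 4, 9, 11, 17, 18
Level 4: 15
7 first appears at level 2.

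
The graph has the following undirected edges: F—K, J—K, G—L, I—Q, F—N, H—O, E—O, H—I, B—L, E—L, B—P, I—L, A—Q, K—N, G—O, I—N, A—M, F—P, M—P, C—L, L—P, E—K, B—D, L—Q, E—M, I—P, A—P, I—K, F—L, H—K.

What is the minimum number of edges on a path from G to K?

Level 0: G
Level 1: L, O
Level 2: B, C, E, F, H, I, P, Q
Level 3: A, D, K, M, N
Level 4: J
K first appears at level 3.

3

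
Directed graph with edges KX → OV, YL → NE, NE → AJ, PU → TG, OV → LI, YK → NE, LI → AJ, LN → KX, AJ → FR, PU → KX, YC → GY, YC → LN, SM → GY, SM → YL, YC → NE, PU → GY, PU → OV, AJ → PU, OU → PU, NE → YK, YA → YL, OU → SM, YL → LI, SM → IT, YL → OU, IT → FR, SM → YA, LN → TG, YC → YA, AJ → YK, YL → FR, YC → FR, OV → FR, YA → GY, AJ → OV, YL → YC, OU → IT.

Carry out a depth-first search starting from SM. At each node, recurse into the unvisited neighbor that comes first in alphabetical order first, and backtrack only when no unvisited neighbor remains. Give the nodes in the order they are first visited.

SM -> GY -> IT -> FR -> YA -> YL -> LI -> AJ -> OV -> PU -> KX -> TG -> YK -> NE -> OU -> YC -> LN

Visit SM
SM → GY
SM → IT
IT → FR
SM → YA
YA → YL
YL → LI
LI → AJ
AJ → OV
AJ → PU
PU → KX
PU → TG
AJ → YK
YK → NE
YL → OU
YL → YC
YC → LN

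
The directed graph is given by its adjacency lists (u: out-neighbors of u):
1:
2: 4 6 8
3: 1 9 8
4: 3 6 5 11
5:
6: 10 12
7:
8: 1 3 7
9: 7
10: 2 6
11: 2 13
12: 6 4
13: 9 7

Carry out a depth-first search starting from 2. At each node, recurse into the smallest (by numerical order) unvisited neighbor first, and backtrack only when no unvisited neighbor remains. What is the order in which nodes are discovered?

Visit 2
2 → 4
4 → 3
3 → 1
3 → 8
8 → 7
3 → 9
4 → 5
4 → 6
6 → 10
6 → 12
4 → 11
11 → 13

2 → 4 → 3 → 1 → 8 → 7 → 9 → 5 → 6 → 10 → 12 → 11 → 13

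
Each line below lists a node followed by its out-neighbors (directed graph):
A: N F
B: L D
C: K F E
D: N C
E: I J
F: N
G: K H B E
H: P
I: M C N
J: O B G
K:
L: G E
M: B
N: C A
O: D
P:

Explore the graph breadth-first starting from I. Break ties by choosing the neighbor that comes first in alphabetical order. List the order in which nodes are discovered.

I, C, M, N, E, F, K, B, A, J, D, L, G, O, H, P

Visit I; enqueue C, M, N → queue [C, M, N]
Visit C; enqueue E, F, K → queue [M, N, E, F, K]
Visit M; enqueue B → queue [N, E, F, K, B]
Visit N; enqueue A → queue [E, F, K, B, A]
Visit E; enqueue J → queue [F, K, B, A, J]
Visit F → queue [K, B, A, J]
Visit K → queue [B, A, J]
Visit B; enqueue D, L → queue [A, J, D, L]
Visit A → queue [J, D, L]
Visit J; enqueue G, O → queue [D, L, G, O]
Visit D → queue [L, G, O]
Visit L → queue [G, O]
Visit G; enqueue H → queue [O, H]
Visit O → queue [H]
Visit H; enqueue P → queue [P]
Visit P → queue []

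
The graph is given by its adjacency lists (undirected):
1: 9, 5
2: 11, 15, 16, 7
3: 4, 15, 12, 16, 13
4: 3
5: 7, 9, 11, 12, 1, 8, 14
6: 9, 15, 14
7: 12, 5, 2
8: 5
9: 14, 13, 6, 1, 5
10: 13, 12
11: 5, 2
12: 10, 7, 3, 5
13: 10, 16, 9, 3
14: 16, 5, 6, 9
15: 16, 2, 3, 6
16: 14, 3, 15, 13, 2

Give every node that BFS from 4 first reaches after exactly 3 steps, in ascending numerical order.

2, 5, 6, 7, 9, 10, 14

Level 0: 4
Level 1: 3
Level 2: 12, 13, 15, 16
Level 3: 2, 5, 6, 7, 9, 10, 14
Level 4: 1, 8, 11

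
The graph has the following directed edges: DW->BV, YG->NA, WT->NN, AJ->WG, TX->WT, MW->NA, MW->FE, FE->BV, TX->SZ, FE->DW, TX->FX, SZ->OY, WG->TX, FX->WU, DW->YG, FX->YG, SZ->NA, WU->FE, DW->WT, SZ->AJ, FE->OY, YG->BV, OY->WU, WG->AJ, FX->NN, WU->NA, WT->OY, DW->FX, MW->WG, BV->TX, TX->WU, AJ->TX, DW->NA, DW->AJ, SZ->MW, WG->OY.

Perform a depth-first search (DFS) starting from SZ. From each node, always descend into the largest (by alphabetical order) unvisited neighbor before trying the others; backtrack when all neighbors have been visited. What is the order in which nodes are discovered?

Visit SZ
SZ → OY
OY → WU
WU → NA
WU → FE
FE → DW
DW → YG
YG → BV
BV → TX
TX → WT
WT → NN
TX → FX
DW → AJ
AJ → WG
SZ → MW

SZ -> OY -> WU -> NA -> FE -> DW -> YG -> BV -> TX -> WT -> NN -> FX -> AJ -> WG -> MW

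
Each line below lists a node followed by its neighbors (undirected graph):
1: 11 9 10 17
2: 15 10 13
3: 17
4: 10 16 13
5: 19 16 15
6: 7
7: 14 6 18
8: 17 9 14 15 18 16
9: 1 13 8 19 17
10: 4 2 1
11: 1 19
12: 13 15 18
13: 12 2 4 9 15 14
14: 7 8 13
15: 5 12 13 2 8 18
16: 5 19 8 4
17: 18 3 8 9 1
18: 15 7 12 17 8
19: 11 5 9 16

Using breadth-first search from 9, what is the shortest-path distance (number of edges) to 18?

Level 0: 9
Level 1: 1, 8, 13, 17, 19
Level 2: 2, 3, 4, 5, 10, 11, 12, 14, 15, 16, 18
Level 3: 7
Level 4: 6
18 first appears at level 2.

2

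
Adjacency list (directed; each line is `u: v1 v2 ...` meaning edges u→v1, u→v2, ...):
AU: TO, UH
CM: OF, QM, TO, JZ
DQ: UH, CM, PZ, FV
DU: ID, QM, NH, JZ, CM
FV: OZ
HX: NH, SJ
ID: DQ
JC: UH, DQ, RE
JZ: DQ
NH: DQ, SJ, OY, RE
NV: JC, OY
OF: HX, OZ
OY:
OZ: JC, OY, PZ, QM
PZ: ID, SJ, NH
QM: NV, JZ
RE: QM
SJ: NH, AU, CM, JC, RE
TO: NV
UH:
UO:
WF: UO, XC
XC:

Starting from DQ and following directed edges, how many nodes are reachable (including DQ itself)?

BFS from DQ visits: DQ, UH, CM, PZ, FV, OF, QM, TO, JZ, ID, SJ, NH, OZ, HX, NV, AU, JC, RE, OY
Reachable nodes: 19 of 23 total.

19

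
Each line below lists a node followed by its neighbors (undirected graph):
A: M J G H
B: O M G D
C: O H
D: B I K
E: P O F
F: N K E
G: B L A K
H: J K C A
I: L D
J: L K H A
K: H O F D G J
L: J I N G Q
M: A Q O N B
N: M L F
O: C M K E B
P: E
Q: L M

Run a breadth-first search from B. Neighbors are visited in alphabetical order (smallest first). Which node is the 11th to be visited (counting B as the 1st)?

Visit B; enqueue D, G, M, O → queue [D, G, M, O]
Visit D; enqueue I, K → queue [G, M, O, I, K]
Visit G; enqueue A, L → queue [M, O, I, K, A, L]
Visit M; enqueue N, Q → queue [O, I, K, A, L, N, Q]
Visit O; enqueue C, E → queue [I, K, A, L, N, Q, C, E]
Visit I → queue [K, A, L, N, Q, C, E]
Visit K; enqueue F, H, J → queue [A, L, N, Q, C, E, F, H, J]
Visit A → queue [L, N, Q, C, E, F, H, J]
Visit L → queue [N, Q, C, E, F, H, J]
Visit N → queue [Q, C, E, F, H, J]
Visit Q → queue [C, E, F, H, J]
Visit C → queue [E, F, H, J]
Visit E; enqueue P → queue [F, H, J, P]
Visit F → queue [H, J, P]
Visit H → queue [J, P]
Visit J → queue [P]
Visit P → queue []

Visit order: B, D, G, M, O, I, K, A, L, N, Q, C, E, F, H, J, P

Q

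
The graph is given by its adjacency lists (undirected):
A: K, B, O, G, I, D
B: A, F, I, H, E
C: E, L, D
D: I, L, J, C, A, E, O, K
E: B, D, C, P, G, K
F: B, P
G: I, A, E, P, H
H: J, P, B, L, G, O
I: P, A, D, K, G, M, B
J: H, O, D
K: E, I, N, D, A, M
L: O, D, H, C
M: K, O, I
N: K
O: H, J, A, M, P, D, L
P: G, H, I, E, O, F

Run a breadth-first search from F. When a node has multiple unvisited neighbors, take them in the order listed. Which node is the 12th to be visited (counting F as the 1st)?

M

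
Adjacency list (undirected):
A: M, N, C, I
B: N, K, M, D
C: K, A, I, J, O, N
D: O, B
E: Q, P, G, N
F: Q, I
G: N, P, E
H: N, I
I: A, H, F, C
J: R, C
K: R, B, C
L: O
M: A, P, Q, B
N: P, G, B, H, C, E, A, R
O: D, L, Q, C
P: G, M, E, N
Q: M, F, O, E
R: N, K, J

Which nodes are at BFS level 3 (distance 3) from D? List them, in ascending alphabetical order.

Level 0: D
Level 1: B, O
Level 2: C, K, L, M, N, Q
Level 3: A, E, F, G, H, I, J, P, R

A, E, F, G, H, I, J, P, R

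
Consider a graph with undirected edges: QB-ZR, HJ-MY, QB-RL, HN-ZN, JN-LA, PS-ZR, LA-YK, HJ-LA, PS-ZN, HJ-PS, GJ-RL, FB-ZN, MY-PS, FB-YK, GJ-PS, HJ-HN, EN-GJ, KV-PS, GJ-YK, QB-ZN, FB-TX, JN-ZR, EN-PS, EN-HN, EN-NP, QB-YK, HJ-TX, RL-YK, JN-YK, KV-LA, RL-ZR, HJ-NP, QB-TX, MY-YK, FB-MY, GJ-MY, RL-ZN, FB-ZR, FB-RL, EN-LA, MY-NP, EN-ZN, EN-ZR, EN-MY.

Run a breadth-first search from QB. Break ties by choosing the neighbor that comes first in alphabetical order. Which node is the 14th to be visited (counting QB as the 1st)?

HN

Visit QB; enqueue RL, TX, YK, ZN, ZR → queue [RL, TX, YK, ZN, ZR]
Visit RL; enqueue FB, GJ → queue [TX, YK, ZN, ZR, FB, GJ]
Visit TX; enqueue HJ → queue [YK, ZN, ZR, FB, GJ, HJ]
Visit YK; enqueue JN, LA, MY → queue [ZN, ZR, FB, GJ, HJ, JN, LA, MY]
Visit ZN; enqueue EN, HN, PS → queue [ZR, FB, GJ, HJ, JN, LA, MY, EN, HN, PS]
Visit ZR → queue [FB, GJ, HJ, JN, LA, MY, EN, HN, PS]
Visit FB → queue [GJ, HJ, JN, LA, MY, EN, HN, PS]
Visit GJ → queue [HJ, JN, LA, MY, EN, HN, PS]
Visit HJ; enqueue NP → queue [JN, LA, MY, EN, HN, PS, NP]
Visit JN → queue [LA, MY, EN, HN, PS, NP]
Visit LA; enqueue KV → queue [MY, EN, HN, PS, NP, KV]
Visit MY → queue [EN, HN, PS, NP, KV]
Visit EN → queue [HN, PS, NP, KV]
Visit HN → queue [PS, NP, KV]
Visit PS → queue [NP, KV]
Visit NP → queue [KV]
Visit KV → queue []

Visit order: QB, RL, TX, YK, ZN, ZR, FB, GJ, HJ, JN, LA, MY, EN, HN, PS, NP, KV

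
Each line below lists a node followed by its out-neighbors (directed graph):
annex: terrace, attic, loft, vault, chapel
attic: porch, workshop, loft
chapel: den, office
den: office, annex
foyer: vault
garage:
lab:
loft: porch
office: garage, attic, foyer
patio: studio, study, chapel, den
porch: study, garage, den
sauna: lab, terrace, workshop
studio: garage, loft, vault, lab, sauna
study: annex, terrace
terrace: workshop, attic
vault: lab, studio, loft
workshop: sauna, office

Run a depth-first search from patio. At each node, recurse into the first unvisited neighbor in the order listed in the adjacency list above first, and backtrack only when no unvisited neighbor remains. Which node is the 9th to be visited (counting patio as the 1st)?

Visit patio
patio → studio
studio → garage
studio → loft
loft → porch
porch → study
study → annex
annex → terrace
terrace → workshop
workshop → sauna
sauna → lab
workshop → office
office → attic
office → foyer
foyer → vault
annex → chapel
chapel → den

Visit order: patio, studio, garage, loft, porch, study, annex, terrace, workshop, sauna, lab, office, attic, foyer, vault, chapel, den

workshop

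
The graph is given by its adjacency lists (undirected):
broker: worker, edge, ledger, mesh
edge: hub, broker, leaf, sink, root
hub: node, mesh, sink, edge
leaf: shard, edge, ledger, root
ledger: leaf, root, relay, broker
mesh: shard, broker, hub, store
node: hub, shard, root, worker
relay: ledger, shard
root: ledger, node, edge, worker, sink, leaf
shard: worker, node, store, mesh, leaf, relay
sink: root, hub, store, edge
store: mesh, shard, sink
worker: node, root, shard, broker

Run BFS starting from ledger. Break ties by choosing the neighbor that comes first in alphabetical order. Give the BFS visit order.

ledger, broker, leaf, relay, root, edge, mesh, worker, shard, node, sink, hub, store

Visit ledger; enqueue broker, leaf, relay, root → queue [broker, leaf, relay, root]
Visit broker; enqueue edge, mesh, worker → queue [leaf, relay, root, edge, mesh, worker]
Visit leaf; enqueue shard → queue [relay, root, edge, mesh, worker, shard]
Visit relay → queue [root, edge, mesh, worker, shard]
Visit root; enqueue node, sink → queue [edge, mesh, worker, shard, node, sink]
Visit edge; enqueue hub → queue [mesh, worker, shard, node, sink, hub]
Visit mesh; enqueue store → queue [worker, shard, node, sink, hub, store]
Visit worker → queue [shard, node, sink, hub, store]
Visit shard → queue [node, sink, hub, store]
Visit node → queue [sink, hub, store]
Visit sink → queue [hub, store]
Visit hub → queue [store]
Visit store → queue []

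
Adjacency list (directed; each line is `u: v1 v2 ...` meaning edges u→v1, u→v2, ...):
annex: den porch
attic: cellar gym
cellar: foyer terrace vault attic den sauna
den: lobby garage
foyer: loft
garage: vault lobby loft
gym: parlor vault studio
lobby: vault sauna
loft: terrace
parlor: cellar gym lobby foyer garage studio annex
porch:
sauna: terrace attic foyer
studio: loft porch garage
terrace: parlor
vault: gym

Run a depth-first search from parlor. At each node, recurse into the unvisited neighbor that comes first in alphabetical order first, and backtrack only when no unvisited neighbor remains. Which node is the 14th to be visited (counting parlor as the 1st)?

studio

Visit parlor
parlor → annex
annex → den
den → garage
garage → lobby
lobby → sauna
sauna → attic
attic → cellar
cellar → foyer
foyer → loft
loft → terrace
cellar → vault
vault → gym
gym → studio
studio → porch

Visit order: parlor, annex, den, garage, lobby, sauna, attic, cellar, foyer, loft, terrace, vault, gym, studio, porch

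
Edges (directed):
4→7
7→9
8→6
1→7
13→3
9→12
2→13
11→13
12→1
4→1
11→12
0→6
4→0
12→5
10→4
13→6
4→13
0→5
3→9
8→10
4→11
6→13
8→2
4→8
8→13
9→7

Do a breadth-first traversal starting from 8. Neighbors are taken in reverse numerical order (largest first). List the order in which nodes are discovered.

Visit 8; enqueue 13, 10, 6, 2 → queue [13, 10, 6, 2]
Visit 13; enqueue 3 → queue [10, 6, 2, 3]
Visit 10; enqueue 4 → queue [6, 2, 3, 4]
Visit 6 → queue [2, 3, 4]
Visit 2 → queue [3, 4]
Visit 3; enqueue 9 → queue [4, 9]
Visit 4; enqueue 11, 7, 1, 0 → queue [9, 11, 7, 1, 0]
Visit 9; enqueue 12 → queue [11, 7, 1, 0, 12]
Visit 11 → queue [7, 1, 0, 12]
Visit 7 → queue [1, 0, 12]
Visit 1 → queue [0, 12]
Visit 0; enqueue 5 → queue [12, 5]
Visit 12 → queue [5]
Visit 5 → queue []

8, 13, 10, 6, 2, 3, 4, 9, 11, 7, 1, 0, 12, 5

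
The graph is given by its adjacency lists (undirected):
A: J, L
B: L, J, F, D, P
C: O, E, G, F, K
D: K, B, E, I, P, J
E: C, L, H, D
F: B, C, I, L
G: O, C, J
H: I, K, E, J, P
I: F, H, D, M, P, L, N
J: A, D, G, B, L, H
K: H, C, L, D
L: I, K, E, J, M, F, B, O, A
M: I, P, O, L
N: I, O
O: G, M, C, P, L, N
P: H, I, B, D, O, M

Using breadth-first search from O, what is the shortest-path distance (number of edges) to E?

2

Level 0: O
Level 1: C, G, L, M, N, P
Level 2: A, B, D, E, F, H, I, J, K
E first appears at level 2.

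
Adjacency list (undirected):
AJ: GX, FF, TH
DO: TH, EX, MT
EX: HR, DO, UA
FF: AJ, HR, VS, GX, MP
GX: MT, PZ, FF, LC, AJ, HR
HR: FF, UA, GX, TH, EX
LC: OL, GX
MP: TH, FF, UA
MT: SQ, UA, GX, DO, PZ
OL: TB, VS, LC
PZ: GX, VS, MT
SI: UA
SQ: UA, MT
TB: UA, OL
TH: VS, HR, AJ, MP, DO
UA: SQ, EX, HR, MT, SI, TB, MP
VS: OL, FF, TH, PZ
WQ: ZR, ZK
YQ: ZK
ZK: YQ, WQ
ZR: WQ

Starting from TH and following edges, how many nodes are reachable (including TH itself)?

BFS from TH visits: TH, VS, MP, HR, DO, AJ, PZ, OL, FF, UA, GX, EX, MT, TB, LC, SQ, SI
Reachable nodes: 17 of 21 total.

17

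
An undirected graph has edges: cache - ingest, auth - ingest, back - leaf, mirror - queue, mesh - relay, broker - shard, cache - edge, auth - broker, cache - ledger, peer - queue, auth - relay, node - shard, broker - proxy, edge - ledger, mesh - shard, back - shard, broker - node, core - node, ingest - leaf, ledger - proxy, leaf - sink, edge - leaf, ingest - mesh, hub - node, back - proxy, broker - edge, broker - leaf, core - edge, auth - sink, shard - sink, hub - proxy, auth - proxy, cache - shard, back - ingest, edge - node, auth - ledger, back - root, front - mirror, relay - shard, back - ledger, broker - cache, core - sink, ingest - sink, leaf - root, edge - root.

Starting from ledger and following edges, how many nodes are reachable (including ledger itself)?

BFS from ledger visits: ledger, proxy, edge, cache, back, auth, hub, broker, root, node, leaf, core, shard, ingest, sink, relay, mesh
Reachable nodes: 17 of 21 total.

17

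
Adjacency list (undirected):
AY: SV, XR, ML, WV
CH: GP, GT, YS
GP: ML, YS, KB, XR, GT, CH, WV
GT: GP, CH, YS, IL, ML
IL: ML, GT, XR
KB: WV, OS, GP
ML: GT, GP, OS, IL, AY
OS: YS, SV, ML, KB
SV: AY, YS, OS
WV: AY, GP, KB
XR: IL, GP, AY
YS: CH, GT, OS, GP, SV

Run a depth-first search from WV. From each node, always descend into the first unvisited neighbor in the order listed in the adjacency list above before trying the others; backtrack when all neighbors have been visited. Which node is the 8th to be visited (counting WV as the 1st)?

GT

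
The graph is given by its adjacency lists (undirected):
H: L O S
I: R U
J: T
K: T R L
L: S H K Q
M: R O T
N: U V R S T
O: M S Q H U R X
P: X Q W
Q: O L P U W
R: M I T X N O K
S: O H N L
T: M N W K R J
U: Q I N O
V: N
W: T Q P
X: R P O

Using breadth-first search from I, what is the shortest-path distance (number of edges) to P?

3

Level 0: I
Level 1: R, U
Level 2: K, M, N, O, Q, T, X
Level 3: H, J, L, P, S, V, W
P first appears at level 3.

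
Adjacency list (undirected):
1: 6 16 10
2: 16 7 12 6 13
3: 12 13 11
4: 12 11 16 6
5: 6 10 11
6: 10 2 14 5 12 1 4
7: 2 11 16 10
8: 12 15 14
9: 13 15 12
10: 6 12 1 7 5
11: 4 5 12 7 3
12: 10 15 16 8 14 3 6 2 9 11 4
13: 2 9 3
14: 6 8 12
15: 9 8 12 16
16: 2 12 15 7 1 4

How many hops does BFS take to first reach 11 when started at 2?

2

Level 0: 2
Level 1: 6, 7, 12, 13, 16
Level 2: 1, 3, 4, 5, 8, 9, 10, 11, 14, 15
11 first appears at level 2.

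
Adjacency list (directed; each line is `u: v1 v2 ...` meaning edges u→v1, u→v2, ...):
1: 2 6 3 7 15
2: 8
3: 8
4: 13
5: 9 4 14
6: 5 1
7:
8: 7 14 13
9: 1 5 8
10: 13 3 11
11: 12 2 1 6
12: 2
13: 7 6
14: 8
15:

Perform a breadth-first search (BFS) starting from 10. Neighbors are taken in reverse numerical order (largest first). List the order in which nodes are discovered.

Visit 10; enqueue 13, 11, 3 → queue [13, 11, 3]
Visit 13; enqueue 7, 6 → queue [11, 3, 7, 6]
Visit 11; enqueue 12, 2, 1 → queue [3, 7, 6, 12, 2, 1]
Visit 3; enqueue 8 → queue [7, 6, 12, 2, 1, 8]
Visit 7 → queue [6, 12, 2, 1, 8]
Visit 6; enqueue 5 → queue [12, 2, 1, 8, 5]
Visit 12 → queue [2, 1, 8, 5]
Visit 2 → queue [1, 8, 5]
Visit 1; enqueue 15 → queue [8, 5, 15]
Visit 8; enqueue 14 → queue [5, 15, 14]
Visit 5; enqueue 9, 4 → queue [15, 14, 9, 4]
Visit 15 → queue [14, 9, 4]
Visit 14 → queue [9, 4]
Visit 9 → queue [4]
Visit 4 → queue []

10 → 13 → 11 → 3 → 7 → 6 → 12 → 2 → 1 → 8 → 5 → 15 → 14 → 9 → 4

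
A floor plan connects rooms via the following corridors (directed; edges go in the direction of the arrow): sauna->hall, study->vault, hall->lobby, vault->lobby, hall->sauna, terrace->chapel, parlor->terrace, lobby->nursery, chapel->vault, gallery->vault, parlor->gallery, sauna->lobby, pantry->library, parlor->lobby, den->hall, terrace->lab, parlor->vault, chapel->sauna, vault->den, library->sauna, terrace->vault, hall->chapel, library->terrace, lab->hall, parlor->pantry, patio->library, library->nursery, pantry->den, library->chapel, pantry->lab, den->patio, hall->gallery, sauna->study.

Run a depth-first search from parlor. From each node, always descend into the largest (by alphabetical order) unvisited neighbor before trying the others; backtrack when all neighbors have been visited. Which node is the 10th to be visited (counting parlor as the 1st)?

hall

Visit parlor
parlor → vault
vault → lobby
lobby → nursery
vault → den
den → patio
patio → library
library → terrace
terrace → lab
lab → hall
hall → sauna
sauna → study
hall → gallery
hall → chapel
parlor → pantry

Visit order: parlor, vault, lobby, nursery, den, patio, library, terrace, lab, hall, sauna, study, gallery, chapel, pantry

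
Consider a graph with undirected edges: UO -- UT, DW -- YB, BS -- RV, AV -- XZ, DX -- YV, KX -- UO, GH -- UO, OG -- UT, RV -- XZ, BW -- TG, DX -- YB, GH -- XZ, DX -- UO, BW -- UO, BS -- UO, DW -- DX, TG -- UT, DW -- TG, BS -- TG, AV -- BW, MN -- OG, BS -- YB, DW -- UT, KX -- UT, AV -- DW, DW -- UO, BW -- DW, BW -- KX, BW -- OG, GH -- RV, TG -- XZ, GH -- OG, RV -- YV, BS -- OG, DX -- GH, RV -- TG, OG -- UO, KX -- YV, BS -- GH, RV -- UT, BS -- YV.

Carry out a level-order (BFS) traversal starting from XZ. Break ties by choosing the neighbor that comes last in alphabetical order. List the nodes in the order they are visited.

Visit XZ; enqueue TG, RV, GH, AV → queue [TG, RV, GH, AV]
Visit TG; enqueue UT, DW, BW, BS → queue [RV, GH, AV, UT, DW, BW, BS]
Visit RV; enqueue YV → queue [GH, AV, UT, DW, BW, BS, YV]
Visit GH; enqueue UO, OG, DX → queue [AV, UT, DW, BW, BS, YV, UO, OG, DX]
Visit AV → queue [UT, DW, BW, BS, YV, UO, OG, DX]
Visit UT; enqueue KX → queue [DW, BW, BS, YV, UO, OG, DX, KX]
Visit DW; enqueue YB → queue [BW, BS, YV, UO, OG, DX, KX, YB]
Visit BW → queue [BS, YV, UO, OG, DX, KX, YB]
Visit BS → queue [YV, UO, OG, DX, KX, YB]
Visit YV → queue [UO, OG, DX, KX, YB]
Visit UO → queue [OG, DX, KX, YB]
Visit OG; enqueue MN → queue [DX, KX, YB, MN]
Visit DX → queue [KX, YB, MN]
Visit KX → queue [YB, MN]
Visit YB → queue [MN]
Visit MN → queue []

XZ, TG, RV, GH, AV, UT, DW, BW, BS, YV, UO, OG, DX, KX, YB, MN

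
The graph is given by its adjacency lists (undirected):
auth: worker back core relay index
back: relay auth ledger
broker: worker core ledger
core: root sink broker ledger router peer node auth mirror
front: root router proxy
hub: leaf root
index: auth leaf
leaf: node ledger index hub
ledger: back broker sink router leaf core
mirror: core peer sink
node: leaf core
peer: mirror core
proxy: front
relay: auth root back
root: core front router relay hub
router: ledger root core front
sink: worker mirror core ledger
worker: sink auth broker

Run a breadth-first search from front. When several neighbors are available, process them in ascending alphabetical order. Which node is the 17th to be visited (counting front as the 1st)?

Visit front; enqueue proxy, root, router → queue [proxy, root, router]
Visit proxy → queue [root, router]
Visit root; enqueue core, hub, relay → queue [router, core, hub, relay]
Visit router; enqueue ledger → queue [core, hub, relay, ledger]
Visit core; enqueue auth, broker, mirror, node, peer, sink → queue [hub, relay, ledger, auth, broker, mirror, node, peer, sink]
Visit hub; enqueue leaf → queue [relay, ledger, auth, broker, mirror, node, peer, sink, leaf]
Visit relay; enqueue back → queue [ledger, auth, broker, mirror, node, peer, sink, leaf, back]
Visit ledger → queue [auth, broker, mirror, node, peer, sink, leaf, back]
Visit auth; enqueue index, worker → queue [broker, mirror, node, peer, sink, leaf, back, index, worker]
Visit broker → queue [mirror, node, peer, sink, leaf, back, index, worker]
Visit mirror → queue [node, peer, sink, leaf, back, index, worker]
Visit node → queue [peer, sink, leaf, back, index, worker]
Visit peer → queue [sink, leaf, back, index, worker]
Visit sink → queue [leaf, back, index, worker]
Visit leaf → queue [back, index, worker]
Visit back → queue [index, worker]
Visit index → queue [worker]
Visit worker → queue []

Visit order: front, proxy, root, router, core, hub, relay, ledger, auth, broker, mirror, node, peer, sink, leaf, back, index, worker

index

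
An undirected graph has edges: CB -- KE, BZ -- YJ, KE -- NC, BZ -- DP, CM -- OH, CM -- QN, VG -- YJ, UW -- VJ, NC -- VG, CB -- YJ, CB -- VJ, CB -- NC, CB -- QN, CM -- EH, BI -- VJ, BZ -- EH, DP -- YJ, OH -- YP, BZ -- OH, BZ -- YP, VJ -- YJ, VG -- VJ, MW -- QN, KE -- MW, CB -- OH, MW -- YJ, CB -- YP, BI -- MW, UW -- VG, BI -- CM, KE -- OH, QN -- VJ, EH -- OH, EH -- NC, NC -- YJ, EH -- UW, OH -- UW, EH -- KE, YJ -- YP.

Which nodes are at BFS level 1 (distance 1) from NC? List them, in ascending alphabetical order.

CB, EH, KE, VG, YJ

Level 0: NC
Level 1: CB, EH, KE, VG, YJ
Level 2: BZ, CM, DP, MW, OH, QN, UW, VJ, YP
Level 3: BI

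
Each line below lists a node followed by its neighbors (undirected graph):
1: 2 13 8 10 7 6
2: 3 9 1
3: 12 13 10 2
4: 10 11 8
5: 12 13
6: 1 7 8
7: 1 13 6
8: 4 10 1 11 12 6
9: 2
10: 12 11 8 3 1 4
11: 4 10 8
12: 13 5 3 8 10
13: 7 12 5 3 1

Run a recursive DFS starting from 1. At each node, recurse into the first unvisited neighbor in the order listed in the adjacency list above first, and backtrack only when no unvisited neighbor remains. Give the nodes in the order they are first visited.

1 -> 2 -> 3 -> 12 -> 13 -> 7 -> 6 -> 8 -> 4 -> 10 -> 11 -> 5 -> 9

Visit 1
1 → 2
2 → 3
3 → 12
12 → 13
13 → 7
7 → 6
6 → 8
8 → 4
4 → 10
10 → 11
13 → 5
2 → 9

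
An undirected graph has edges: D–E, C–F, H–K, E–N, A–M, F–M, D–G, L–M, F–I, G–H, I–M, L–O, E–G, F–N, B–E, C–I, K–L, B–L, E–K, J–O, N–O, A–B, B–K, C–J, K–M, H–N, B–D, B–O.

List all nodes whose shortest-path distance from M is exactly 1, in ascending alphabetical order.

A, F, I, K, L

Level 0: M
Level 1: A, F, I, K, L
Level 2: B, C, E, H, N, O
Level 3: D, G, J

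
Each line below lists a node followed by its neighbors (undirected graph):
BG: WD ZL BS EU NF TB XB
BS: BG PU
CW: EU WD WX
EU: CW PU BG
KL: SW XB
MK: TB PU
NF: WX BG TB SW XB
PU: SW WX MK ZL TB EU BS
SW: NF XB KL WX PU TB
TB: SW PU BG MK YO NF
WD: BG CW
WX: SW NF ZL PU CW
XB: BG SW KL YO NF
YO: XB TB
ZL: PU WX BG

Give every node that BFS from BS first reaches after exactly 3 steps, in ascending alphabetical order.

Level 0: BS
Level 1: BG, PU
Level 2: EU, MK, NF, SW, TB, WD, WX, XB, ZL
Level 3: CW, KL, YO

CW, KL, YO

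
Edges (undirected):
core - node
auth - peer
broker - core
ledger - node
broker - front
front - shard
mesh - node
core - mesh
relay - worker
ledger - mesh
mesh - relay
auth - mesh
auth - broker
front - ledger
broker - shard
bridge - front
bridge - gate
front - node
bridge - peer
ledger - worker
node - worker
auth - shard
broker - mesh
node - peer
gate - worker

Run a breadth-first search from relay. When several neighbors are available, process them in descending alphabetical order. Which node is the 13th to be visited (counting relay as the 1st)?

Visit relay; enqueue worker, mesh → queue [worker, mesh]
Visit worker; enqueue node, ledger, gate → queue [mesh, node, ledger, gate]
Visit mesh; enqueue core, broker, auth → queue [node, ledger, gate, core, broker, auth]
Visit node; enqueue peer, front → queue [ledger, gate, core, broker, auth, peer, front]
Visit ledger → queue [gate, core, broker, auth, peer, front]
Visit gate; enqueue bridge → queue [core, broker, auth, peer, front, bridge]
Visit core → queue [broker, auth, peer, front, bridge]
Visit broker; enqueue shard → queue [auth, peer, front, bridge, shard]
Visit auth → queue [peer, front, bridge, shard]
Visit peer → queue [front, bridge, shard]
Visit front → queue [bridge, shard]
Visit bridge → queue [shard]
Visit shard → queue []

Visit order: relay, worker, mesh, node, ledger, gate, core, broker, auth, peer, front, bridge, shard

shard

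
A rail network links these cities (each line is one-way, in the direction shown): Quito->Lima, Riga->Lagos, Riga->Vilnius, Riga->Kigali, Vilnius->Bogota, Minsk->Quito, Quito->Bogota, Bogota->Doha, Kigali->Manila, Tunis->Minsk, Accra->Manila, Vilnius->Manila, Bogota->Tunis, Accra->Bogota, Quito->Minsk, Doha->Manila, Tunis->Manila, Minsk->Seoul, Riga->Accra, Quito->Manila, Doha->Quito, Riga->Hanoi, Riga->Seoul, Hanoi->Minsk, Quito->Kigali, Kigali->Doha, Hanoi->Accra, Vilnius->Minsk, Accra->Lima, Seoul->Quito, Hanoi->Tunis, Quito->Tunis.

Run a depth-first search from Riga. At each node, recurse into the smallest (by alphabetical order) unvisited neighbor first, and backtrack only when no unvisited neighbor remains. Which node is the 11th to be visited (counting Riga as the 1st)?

Visit Riga
Riga → Accra
Accra → Bogota
Bogota → Doha
Doha → Manila
Doha → Quito
Quito → Kigali
Quito → Lima
Quito → Minsk
Minsk → Seoul
Quito → Tunis
Riga → Hanoi
Riga → Lagos
Riga → Vilnius

Visit order: Riga, Accra, Bogota, Doha, Manila, Quito, Kigali, Lima, Minsk, Seoul, Tunis, Hanoi, Lagos, Vilnius

Tunis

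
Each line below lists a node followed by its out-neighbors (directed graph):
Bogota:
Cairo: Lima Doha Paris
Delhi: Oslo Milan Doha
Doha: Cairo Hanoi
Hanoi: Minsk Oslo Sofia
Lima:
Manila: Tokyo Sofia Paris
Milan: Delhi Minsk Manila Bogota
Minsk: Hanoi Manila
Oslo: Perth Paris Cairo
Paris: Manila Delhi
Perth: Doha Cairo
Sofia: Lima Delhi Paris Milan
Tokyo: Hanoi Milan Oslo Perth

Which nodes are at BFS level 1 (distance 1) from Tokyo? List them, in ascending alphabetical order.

Level 0: Tokyo
Level 1: Hanoi, Milan, Oslo, Perth
Level 2: Bogota, Cairo, Delhi, Doha, Manila, Minsk, Paris, Sofia
Level 3: Lima

Hanoi, Milan, Oslo, Perth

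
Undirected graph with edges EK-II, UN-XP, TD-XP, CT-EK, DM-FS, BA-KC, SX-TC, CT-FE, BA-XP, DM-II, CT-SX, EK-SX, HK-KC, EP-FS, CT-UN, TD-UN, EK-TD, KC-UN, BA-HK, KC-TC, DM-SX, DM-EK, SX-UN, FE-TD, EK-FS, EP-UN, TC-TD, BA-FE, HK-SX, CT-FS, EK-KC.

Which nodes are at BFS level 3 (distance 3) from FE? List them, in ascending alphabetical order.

Level 0: FE
Level 1: BA, CT, TD
Level 2: EK, FS, HK, KC, SX, TC, UN, XP
Level 3: DM, EP, II

DM, EP, II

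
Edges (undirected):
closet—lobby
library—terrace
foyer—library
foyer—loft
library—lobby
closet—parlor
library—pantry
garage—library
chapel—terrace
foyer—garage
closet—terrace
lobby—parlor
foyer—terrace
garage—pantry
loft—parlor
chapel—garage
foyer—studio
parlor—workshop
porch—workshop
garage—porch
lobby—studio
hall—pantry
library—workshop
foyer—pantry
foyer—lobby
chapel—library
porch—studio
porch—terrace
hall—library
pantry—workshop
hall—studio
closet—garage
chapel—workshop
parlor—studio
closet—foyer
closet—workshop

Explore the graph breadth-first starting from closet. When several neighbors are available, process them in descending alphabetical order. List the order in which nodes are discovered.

Visit closet; enqueue workshop, terrace, parlor, lobby, garage, foyer → queue [workshop, terrace, parlor, lobby, garage, foyer]
Visit workshop; enqueue porch, pantry, library, chapel → queue [terrace, parlor, lobby, garage, foyer, porch, pantry, library, chapel]
Visit terrace → queue [parlor, lobby, garage, foyer, porch, pantry, library, chapel]
Visit parlor; enqueue studio, loft → queue [lobby, garage, foyer, porch, pantry, library, chapel, studio, loft]
Visit lobby → queue [garage, foyer, porch, pantry, library, chapel, studio, loft]
Visit garage → queue [foyer, porch, pantry, library, chapel, studio, loft]
Visit foyer → queue [porch, pantry, library, chapel, studio, loft]
Visit porch → queue [pantry, library, chapel, studio, loft]
Visit pantry; enqueue hall → queue [library, chapel, studio, loft, hall]
Visit library → queue [chapel, studio, loft, hall]
Visit chapel → queue [studio, loft, hall]
Visit studio → queue [loft, hall]
Visit loft → queue [hall]
Visit hall → queue []

closet, workshop, terrace, parlor, lobby, garage, foyer, porch, pantry, library, chapel, studio, loft, hall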